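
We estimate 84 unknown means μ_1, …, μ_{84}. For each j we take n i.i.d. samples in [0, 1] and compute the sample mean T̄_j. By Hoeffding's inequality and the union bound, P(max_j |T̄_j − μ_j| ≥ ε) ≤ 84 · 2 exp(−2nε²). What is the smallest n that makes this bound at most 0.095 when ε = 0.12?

260

Need 2·84·exp(−2nε²) ≤ 0.095, i.e. exp(−2nε²) ≤ 0.095/168.
So 2nε² ≥ ln(168/0.095) = 7.477842.
Hence n ≥ 7.477842/(2·0.12²) = 259.647.
The smallest integer n is 260.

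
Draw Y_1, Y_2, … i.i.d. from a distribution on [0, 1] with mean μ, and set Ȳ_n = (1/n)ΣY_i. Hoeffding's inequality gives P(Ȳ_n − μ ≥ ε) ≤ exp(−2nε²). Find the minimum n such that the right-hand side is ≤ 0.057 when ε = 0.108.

123

Require exp(−2nε²) ≤ 0.057, i.e. 2nε² ≥ ln(1/0.057) = 2.864704.
So n ≥ 2.864704 / (2·0.108²) = 122.801.
The smallest integer n is 123.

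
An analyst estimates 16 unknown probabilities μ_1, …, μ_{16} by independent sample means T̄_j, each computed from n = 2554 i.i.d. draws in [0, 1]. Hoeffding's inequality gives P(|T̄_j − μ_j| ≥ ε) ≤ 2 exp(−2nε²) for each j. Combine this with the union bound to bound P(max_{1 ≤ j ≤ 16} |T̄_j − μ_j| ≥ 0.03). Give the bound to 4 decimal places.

0.3226

Per-experiment Hoeffding bound: 2·exp(−2·2554·0.03²) = 2·exp(−4.59720) = 0.02016.
Union bound over 16 events: 16·0.02016 = 0.32256.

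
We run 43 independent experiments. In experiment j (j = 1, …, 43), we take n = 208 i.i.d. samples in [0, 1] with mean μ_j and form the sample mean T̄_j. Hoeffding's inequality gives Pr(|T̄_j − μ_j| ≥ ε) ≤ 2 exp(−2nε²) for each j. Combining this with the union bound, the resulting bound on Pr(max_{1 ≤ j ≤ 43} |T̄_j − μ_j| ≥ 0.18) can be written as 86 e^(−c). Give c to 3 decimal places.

13.478

Union bound over the 43 events: Pr(max_{1 ≤ j ≤ 43} |T̄_j − μ_j| ≥ 0.18) ≤ 43·2·exp(−2nε²) = 86 exp(−2·208·0.18²).
So c = 2·208·0.18² = 13.4784.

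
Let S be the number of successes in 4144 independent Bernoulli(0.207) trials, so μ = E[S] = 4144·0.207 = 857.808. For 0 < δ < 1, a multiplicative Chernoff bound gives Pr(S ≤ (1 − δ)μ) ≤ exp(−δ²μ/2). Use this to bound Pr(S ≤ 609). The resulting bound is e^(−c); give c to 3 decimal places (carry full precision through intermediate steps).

Write 609 = (1 − δ)μ, so δ = 1 − 609/857.808 = 0.2900509…
Then the exponent is δ²μ/2 = (μ − 609)²/(2μ) = 36.083495.

36.083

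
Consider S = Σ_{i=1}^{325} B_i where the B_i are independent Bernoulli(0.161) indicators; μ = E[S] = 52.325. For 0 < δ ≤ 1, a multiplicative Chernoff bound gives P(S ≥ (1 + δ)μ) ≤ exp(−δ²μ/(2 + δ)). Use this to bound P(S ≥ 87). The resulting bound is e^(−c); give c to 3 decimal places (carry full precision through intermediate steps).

8.630

Write 87 = (1 + δ)μ, so δ = 87/52.325 − 1 = 0.6626851…
Then the exponent is δ²μ/(2 + δ) = (87 − μ)² / (μ·(2 + δ)) = 8.629863.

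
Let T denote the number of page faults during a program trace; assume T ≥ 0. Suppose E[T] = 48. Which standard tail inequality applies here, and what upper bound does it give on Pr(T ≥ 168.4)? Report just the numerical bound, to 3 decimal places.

0.285

Only the mean of a non-negative variable is known, so Markov's inequality is the applicable tail bound.
Markov's inequality: for a non-negative random variable, Pr(T ≥ a) ≤ E[T]/a.
Here E[T] = 48 and a = 168.4, so the bound is 48/168.4 = 0.2850.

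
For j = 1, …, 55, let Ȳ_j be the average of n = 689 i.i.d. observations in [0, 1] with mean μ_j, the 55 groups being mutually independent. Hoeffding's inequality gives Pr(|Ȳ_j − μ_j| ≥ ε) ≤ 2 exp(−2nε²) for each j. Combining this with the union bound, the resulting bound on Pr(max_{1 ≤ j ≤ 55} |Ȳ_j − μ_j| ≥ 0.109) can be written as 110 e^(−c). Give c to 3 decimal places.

16.372

Union bound over the 55 events: Pr(max_{1 ≤ j ≤ 55} |Ȳ_j − μ_j| ≥ 0.109) ≤ 55·2·exp(−2nε²) = 110 exp(−2·689·0.109²).
So c = 2·689·0.109² = 16.3720.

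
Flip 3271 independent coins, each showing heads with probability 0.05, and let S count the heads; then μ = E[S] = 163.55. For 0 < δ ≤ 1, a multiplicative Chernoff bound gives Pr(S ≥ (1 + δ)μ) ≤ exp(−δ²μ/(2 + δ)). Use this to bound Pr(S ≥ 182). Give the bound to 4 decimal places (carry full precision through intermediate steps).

Write 182 = (1 + δ)μ, so δ = 182/163.55 − 1 = 0.1128095…
Then the exponent is δ²μ/(2 + δ) = (182 − μ)² / (μ·(2 + δ)) = 0.985103.
Bound = exp(−0.985103) = 0.37340.

0.3734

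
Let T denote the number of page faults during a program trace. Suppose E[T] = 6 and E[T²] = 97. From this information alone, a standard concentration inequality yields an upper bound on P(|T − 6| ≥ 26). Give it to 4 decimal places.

The first two moments determine the variance, so Chebyshev's inequality is the sharpest standard bound available.
Var(T) = E[T²] − (E[T])² = 97 − 36 = 61.
Chebyshev's inequality: P(|T − μ| ≥ t) ≤ Var(T)/t² = 61/676 = 0.0902.

0.0902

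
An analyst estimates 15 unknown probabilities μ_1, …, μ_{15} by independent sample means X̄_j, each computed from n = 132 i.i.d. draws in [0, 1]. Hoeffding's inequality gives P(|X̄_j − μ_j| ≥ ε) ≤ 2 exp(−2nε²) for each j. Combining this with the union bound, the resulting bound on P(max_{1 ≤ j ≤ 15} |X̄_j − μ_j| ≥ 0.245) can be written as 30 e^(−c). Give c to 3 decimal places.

15.847

Union bound over the 15 events: P(max_{1 ≤ j ≤ 15} |X̄_j − μ_j| ≥ 0.245) ≤ 15·2·exp(−2nε²) = 30 exp(−2·132·0.245²).
So c = 2·132·0.245² = 15.8466.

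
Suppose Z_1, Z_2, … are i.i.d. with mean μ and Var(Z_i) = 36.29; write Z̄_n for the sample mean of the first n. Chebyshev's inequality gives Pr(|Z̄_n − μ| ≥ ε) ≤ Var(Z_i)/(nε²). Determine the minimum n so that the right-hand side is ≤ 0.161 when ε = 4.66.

11

Require 36.29/(n·4.66²) ≤ 0.161, i.e. n ≥ 36.29/(0.161·4.66²) = 10.380.
The smallest integer n is 11.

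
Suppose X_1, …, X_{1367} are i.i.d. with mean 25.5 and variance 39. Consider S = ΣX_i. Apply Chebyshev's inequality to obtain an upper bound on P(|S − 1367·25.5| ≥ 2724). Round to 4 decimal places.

0.0072

Var(S) = n·Var(X_i) = 1367·39 = 53313.
Chebyshev: P(|S − 1367·25.5| ≥ 2724) ≤ Var(S)/2724² = 53313/7420176 = 0.0072.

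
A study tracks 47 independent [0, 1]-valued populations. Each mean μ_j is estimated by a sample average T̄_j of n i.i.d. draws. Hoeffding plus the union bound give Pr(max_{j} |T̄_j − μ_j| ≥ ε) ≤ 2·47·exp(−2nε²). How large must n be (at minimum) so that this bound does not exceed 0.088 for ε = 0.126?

220

Need 2·47·exp(−2nε²) ≤ 0.088, i.e. exp(−2nε²) ≤ 0.088/94.
So 2nε² ≥ ln(94/0.088) = 6.973713.
Hence n ≥ 6.973713/(2·0.126²) = 219.631.
The smallest integer n is 220.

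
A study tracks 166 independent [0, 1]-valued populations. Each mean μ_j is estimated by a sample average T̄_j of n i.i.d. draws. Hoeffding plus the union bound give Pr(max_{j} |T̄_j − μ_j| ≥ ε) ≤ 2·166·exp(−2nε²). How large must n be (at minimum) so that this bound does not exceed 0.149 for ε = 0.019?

Need 2·166·exp(−2nε²) ≤ 0.149, i.e. exp(−2nε²) ≤ 0.149/332.
So 2nε² ≥ ln(332/0.149) = 7.708944.
Hence n ≥ 7.708944/(2·0.019²) = 10677.208.
The smallest integer n is 10678.

10678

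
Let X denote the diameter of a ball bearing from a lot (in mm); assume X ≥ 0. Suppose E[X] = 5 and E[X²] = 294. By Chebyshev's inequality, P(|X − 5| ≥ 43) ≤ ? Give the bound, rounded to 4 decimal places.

0.1455

Var(X) = E[X²] − (E[X])² = 294 − 25 = 269.
Chebyshev's inequality: P(|X − μ| ≥ t) ≤ Var(X)/t² = 269/1849 = 0.1455.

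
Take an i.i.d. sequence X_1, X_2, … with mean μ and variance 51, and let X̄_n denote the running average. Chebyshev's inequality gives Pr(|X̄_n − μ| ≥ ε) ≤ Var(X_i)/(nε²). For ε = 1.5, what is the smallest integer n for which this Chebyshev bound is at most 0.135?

Require 51/(n·1.5²) ≤ 0.135, i.e. n ≥ 51/(0.135·1.5²) = 167.901.
The smallest integer n is 168.

168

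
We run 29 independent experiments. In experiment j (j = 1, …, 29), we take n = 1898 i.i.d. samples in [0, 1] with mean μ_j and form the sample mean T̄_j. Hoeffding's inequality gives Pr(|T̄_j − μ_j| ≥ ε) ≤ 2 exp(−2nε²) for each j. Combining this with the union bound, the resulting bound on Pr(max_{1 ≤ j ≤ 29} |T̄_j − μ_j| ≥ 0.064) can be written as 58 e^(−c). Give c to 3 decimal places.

15.548

Union bound over the 29 events: Pr(max_{1 ≤ j ≤ 29} |T̄_j − μ_j| ≥ 0.064) ≤ 29·2·exp(−2nε²) = 58 exp(−2·1898·0.064²).
So c = 2·1898·0.064² = 15.5484.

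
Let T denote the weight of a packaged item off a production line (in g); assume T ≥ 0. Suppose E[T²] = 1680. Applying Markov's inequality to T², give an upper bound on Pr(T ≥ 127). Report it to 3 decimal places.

0.104

Since T ≥ 0, the event {T ≥ 127} is the same as {T² ≥ 16129}.
Markov's inequality applied to T² gives Pr(T² ≥ 16129) ≤ E[T²]/16129 = 1680/16129 = 0.1042.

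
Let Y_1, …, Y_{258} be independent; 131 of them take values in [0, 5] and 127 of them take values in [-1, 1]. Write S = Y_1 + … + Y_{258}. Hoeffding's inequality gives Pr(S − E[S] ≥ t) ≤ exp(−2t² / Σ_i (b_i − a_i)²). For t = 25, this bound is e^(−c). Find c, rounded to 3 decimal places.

Σ(b_i − a_i)² = 131·5² + 127·2² = 3783.
c = 2t² / 3783 = 2·25² / 3783 = 0.3304.

0.330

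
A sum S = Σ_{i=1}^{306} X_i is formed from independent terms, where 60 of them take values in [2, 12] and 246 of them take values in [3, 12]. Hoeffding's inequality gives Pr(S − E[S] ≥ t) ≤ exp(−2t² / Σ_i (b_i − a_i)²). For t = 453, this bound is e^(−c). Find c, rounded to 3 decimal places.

Σ(b_i − a_i)² = 60·10² + 246·9² = 25926.
c = 2t² / 25926 = 2·453² / 25926 = 15.8304.

15.830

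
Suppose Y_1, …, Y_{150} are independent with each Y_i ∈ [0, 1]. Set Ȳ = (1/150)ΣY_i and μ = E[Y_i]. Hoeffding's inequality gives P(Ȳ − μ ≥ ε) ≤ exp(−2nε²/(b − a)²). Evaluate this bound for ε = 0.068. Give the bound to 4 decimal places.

0.2498

Exponent: 2nε²/(b − a)² = 2·150·0.068² / 1² = 1.38720.
Bound = exp(−1.38720) = 0.24977.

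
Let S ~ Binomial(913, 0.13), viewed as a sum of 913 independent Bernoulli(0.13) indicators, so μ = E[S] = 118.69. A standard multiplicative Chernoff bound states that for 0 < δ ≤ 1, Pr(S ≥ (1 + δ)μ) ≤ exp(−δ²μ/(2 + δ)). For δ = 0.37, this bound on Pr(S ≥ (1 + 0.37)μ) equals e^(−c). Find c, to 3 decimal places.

6.856

c = δ²μ/(2 + δ) = 0.37²·118.69/(2 + 0.37) = 6.8560.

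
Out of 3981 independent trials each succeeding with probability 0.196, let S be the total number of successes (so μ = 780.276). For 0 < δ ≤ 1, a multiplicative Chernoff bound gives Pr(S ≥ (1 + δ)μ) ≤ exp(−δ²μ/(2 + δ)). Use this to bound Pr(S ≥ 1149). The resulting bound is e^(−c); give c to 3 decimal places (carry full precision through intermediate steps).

Write 1149 = (1 + δ)μ, so δ = 1149/780.276 − 1 = 0.4725559…
Then the exponent is δ²μ/(2 + δ) = (1149 − μ)² / (μ·(2 + δ)) = 70.470678.

70.471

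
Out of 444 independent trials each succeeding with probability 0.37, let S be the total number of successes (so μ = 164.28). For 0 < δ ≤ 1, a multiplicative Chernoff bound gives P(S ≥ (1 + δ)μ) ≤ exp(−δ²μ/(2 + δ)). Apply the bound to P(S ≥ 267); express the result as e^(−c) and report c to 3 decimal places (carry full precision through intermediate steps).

24.465

Write 267 = (1 + δ)μ, so δ = 267/164.28 − 1 = 0.6252739…
Then the exponent is δ²μ/(2 + δ) = (267 − μ)² / (μ·(2 + δ)) = 24.465309.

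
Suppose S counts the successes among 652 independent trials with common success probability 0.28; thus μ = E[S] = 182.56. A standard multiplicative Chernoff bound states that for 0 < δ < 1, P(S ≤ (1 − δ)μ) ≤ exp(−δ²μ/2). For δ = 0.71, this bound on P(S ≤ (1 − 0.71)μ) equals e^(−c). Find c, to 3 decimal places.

c = δ²μ/2 = 0.71²·182.56/2 = 46.0142.

46.014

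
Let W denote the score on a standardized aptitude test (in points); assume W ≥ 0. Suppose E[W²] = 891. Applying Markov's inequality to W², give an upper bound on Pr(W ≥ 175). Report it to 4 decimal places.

0.0291

Since W ≥ 0, the event {W ≥ 175} is the same as {W² ≥ 30625}.
Markov's inequality applied to W² gives Pr(W² ≥ 30625) ≤ E[W²]/30625 = 891/30625 = 0.0291.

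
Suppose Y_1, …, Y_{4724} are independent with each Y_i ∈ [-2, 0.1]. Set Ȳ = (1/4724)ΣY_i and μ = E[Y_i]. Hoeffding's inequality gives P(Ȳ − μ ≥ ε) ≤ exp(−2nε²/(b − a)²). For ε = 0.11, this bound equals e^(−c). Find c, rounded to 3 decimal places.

c = 2nε²/(b − a)² = 2·4724·0.11² / 2.1² = 25.9231.

25.923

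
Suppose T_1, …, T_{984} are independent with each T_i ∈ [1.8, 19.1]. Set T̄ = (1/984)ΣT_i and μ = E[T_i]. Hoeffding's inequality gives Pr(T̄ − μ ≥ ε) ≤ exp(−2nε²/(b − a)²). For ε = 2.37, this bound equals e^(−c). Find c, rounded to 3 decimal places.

36.934

c = 2nε²/(b − a)² = 2·984·2.37² / 17.3² = 36.9343.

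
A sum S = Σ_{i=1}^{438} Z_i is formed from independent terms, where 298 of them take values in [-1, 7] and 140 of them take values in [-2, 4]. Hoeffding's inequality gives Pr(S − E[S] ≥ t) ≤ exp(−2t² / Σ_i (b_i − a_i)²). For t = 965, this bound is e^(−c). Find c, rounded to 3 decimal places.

77.242

Σ(b_i − a_i)² = 298·8² + 140·6² = 24112.
c = 2t² / 24112 = 2·965² / 24112 = 77.2416.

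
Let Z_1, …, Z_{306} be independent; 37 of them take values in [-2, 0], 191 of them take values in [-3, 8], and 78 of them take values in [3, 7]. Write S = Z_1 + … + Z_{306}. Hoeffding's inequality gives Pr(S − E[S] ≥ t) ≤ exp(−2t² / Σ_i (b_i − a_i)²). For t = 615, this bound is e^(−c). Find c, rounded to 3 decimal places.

30.867

Σ(b_i − a_i)² = 37·2² + 191·11² + 78·4² = 24507.
c = 2t² / 24507 = 2·615² / 24507 = 30.8667.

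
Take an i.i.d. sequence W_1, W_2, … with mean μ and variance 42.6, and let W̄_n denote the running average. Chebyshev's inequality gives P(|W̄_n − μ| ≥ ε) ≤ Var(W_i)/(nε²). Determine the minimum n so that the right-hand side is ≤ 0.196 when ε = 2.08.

Require 42.6/(n·2.08²) ≤ 0.196, i.e. n ≥ 42.6/(0.196·2.08²) = 50.237.
The smallest integer n is 51.

51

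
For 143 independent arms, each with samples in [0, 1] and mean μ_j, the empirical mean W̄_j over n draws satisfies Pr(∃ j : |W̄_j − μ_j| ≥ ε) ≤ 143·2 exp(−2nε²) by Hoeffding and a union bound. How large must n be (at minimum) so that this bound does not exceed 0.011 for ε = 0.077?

Need 2·143·exp(−2nε²) ≤ 0.011, i.e. exp(−2nε²) ≤ 0.011/286.
So 2nε² ≥ ln(286/0.011) = 10.165852.
Hence n ≥ 10.165852/(2·0.077²) = 857.299.
The smallest integer n is 858.

858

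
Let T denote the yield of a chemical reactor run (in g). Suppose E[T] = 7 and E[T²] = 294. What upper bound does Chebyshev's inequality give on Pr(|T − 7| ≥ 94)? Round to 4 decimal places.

Var(T) = E[T²] − (E[T])² = 294 − 49 = 245.
Chebyshev's inequality: Pr(|T − μ| ≥ t) ≤ Var(T)/t² = 245/8836 = 0.0277.

0.0277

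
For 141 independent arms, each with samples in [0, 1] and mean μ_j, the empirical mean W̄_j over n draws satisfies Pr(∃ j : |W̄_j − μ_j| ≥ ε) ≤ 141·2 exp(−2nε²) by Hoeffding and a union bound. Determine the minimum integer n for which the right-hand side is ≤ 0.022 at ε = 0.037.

3455

Need 2·141·exp(−2nε²) ≤ 0.022, i.e. exp(−2nε²) ≤ 0.022/282.
So 2nε² ≥ ln(282/0.022) = 9.458620.
Hence n ≥ 9.458620/(2·0.037²) = 3454.573.
The smallest integer n is 3455.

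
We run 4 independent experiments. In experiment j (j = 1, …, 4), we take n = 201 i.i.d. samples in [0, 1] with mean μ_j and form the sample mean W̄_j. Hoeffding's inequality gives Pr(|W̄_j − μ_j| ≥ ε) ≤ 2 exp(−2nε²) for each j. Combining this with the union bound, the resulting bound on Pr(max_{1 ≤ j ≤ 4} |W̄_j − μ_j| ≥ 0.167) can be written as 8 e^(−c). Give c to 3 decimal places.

11.211

Union bound over the 4 events: Pr(max_{1 ≤ j ≤ 4} |W̄_j − μ_j| ≥ 0.167) ≤ 4·2·exp(−2nε²) = 8 exp(−2·201·0.167²).
So c = 2·201·0.167² = 11.2114.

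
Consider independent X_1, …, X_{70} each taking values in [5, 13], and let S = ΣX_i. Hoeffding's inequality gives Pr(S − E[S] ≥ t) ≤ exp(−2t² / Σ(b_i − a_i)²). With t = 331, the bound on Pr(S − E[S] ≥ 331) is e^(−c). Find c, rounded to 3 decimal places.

Σ(b_i − a_i)² = 70·(8)² = 4480.
c = 2t²/4480 = 2·331²/4480 = 48.9112.

48.911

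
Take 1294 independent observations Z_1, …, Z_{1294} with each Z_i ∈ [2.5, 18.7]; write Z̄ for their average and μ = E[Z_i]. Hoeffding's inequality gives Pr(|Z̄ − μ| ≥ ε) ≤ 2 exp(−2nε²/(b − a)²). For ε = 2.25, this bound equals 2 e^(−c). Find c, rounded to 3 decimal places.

49.923

c = 2nε²/(b − a)² = 2·1294·2.25² / 16.2² = 49.9228.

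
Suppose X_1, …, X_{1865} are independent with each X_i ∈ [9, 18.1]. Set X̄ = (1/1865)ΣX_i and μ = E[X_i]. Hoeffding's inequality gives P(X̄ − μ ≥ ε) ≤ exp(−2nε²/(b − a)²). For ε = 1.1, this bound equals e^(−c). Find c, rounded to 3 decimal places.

c = 2nε²/(b − a)² = 2·1865·1.1² / 9.1² = 54.5019.

54.502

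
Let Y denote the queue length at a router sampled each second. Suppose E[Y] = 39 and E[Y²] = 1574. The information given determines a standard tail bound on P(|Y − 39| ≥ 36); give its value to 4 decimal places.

The first two moments determine the variance, so Chebyshev's inequality is the sharpest standard bound available.
Var(Y) = E[Y²] − (E[Y])² = 1574 − 1521 = 53.
Chebyshev's inequality: P(|Y − μ| ≥ t) ≤ Var(Y)/t² = 53/1296 = 0.0409.

0.0409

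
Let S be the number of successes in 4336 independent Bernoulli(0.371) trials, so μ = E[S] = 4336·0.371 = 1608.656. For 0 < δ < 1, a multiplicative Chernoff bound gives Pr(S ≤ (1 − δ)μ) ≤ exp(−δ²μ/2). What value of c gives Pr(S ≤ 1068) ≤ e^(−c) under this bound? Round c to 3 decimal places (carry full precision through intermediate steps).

90.855

Write 1068 = (1 − δ)μ, so δ = 1 − 1068/1608.656 = 0.3360917…
Then the exponent is δ²μ/2 = (μ − 1068)²/(2μ) = 90.855009.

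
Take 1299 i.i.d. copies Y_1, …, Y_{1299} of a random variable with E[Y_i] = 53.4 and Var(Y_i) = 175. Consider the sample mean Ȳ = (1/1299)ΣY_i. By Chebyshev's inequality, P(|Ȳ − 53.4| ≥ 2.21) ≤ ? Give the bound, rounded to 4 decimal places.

Var(Ȳ) = Var(Y_i)/n = 175/1299 = 0.13472.
Chebyshev: P(|Ȳ − 53.4| ≥ 2.21) ≤ Var(Ȳ)/(2.21)² = 175/(1299·2.21²) = 0.0276.

0.0276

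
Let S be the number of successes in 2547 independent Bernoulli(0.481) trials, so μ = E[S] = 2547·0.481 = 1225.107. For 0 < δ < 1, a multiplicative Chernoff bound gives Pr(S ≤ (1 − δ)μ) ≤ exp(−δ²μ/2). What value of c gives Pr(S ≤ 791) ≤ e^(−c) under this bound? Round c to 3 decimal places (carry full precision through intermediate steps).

76.911

Write 791 = (1 − δ)μ, so δ = 1 − 791/1225.107 = 0.3543421…
Then the exponent is δ²μ/2 = (μ − 791)²/(2μ) = 76.911195.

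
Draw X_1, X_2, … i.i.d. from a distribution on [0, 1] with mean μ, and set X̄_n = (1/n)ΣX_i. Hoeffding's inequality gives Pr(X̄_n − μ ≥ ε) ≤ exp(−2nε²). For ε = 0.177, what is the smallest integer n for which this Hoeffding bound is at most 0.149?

31

Require exp(−2nε²) ≤ 0.149, i.e. 2nε² ≥ ln(1/0.149) = 1.903809.
So n ≥ 1.903809 / (2·0.177²) = 30.384.
The smallest integer n is 31.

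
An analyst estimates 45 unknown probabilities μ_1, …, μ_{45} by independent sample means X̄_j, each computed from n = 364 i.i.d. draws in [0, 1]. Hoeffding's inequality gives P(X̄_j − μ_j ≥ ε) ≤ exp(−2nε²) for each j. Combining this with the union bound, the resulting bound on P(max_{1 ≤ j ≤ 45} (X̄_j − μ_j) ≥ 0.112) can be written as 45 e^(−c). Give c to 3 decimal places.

Union bound over the 45 events: P(max_{1 ≤ j ≤ 45} (X̄_j − μ_j) ≥ 0.112) ≤ 45·exp(−2nε²) = 45 exp(−2·364·0.112²).
So c = 2·364·0.112² = 9.1320.

9.132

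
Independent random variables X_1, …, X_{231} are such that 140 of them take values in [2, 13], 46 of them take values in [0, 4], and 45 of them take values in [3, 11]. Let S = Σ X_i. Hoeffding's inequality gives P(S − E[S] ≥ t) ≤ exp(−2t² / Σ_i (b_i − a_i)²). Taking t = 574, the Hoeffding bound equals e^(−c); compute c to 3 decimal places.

32.056

Σ(b_i − a_i)² = 140·11² + 46·4² + 45·8² = 20556.
c = 2t² / 20556 = 2·574² / 20556 = 32.0564.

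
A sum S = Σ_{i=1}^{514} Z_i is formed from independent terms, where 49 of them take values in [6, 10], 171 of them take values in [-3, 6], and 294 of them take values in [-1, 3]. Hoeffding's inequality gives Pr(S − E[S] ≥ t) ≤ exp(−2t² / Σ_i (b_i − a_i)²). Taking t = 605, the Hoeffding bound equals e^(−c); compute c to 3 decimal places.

37.854

Σ(b_i − a_i)² = 49·4² + 171·9² + 294·4² = 19339.
c = 2t² / 19339 = 2·605² / 19339 = 37.8536.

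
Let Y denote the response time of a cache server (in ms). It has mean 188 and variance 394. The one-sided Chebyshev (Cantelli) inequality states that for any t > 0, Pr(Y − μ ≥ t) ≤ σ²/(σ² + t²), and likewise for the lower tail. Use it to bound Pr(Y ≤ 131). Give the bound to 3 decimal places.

Here σ² = 394 and t = 57, so σ² + t² = 3643.
Cantelli's bound: 394/3643 = 0.1082.

0.108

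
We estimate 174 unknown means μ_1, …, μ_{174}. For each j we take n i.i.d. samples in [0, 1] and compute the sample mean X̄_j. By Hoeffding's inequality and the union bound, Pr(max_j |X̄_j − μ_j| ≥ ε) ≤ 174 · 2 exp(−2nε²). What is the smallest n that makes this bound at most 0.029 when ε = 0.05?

1879

Need 2·174·exp(−2nε²) ≤ 0.029, i.e. exp(−2nε²) ≤ 0.029/348.
So 2nε² ≥ ln(348/0.029) = 9.392662.
Hence n ≥ 9.392662/(2·0.05²) = 1878.532.
The smallest integer n is 1879.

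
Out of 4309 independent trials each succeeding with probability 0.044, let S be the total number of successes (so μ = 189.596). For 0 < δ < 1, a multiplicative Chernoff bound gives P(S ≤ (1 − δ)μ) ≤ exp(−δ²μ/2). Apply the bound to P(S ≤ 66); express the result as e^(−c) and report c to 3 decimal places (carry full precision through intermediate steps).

40.286

Write 66 = (1 − δ)μ, so δ = 1 − 66/189.596 = 0.6518914…
Then the exponent is δ²μ/2 = (μ − 66)²/(2μ) = 40.285584.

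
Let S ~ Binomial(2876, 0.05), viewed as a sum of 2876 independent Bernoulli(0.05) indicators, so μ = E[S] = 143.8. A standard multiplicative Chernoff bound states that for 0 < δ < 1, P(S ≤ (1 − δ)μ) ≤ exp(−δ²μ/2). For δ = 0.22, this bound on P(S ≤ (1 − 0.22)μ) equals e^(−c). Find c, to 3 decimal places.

c = δ²μ/2 = 0.22²·143.8/2 = 3.4800.

3.480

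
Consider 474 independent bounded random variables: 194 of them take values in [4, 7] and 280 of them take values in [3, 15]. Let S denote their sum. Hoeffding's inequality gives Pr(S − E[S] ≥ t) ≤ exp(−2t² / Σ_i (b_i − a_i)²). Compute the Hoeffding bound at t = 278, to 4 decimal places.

0.0254

Σ(b_i − a_i)² = 194·3² + 280·12² = 42066.
Exponent = 2·278² / 42066 = 3.67442.
Bound = exp(−3.67442) = 0.02536.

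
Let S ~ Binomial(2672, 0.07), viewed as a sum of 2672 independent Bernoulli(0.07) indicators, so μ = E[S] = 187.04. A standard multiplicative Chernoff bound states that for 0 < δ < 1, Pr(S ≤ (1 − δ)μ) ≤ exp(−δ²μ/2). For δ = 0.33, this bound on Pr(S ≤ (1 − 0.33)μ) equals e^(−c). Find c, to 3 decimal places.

10.184

c = δ²μ/2 = 0.33²·187.04/2 = 10.1843.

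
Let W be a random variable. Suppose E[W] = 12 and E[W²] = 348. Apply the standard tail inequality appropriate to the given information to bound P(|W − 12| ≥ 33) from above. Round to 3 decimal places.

0.187

The first two moments determine the variance, so Chebyshev's inequality is the sharpest standard bound available.
Var(W) = E[W²] − (E[W])² = 348 − 144 = 204.
Chebyshev's inequality: P(|W − μ| ≥ t) ≤ Var(W)/t² = 204/1089 = 0.1873.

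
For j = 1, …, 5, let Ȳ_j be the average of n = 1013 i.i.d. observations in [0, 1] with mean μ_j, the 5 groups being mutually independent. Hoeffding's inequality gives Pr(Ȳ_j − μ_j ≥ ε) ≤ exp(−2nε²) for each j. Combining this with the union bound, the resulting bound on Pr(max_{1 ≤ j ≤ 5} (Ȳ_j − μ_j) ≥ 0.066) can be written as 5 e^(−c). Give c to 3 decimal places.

8.825

Union bound over the 5 events: Pr(max_{1 ≤ j ≤ 5} (Ȳ_j − μ_j) ≥ 0.066) ≤ 5·exp(−2nε²) = 5 exp(−2·1013·0.066²).
So c = 2·1013·0.066² = 8.8253.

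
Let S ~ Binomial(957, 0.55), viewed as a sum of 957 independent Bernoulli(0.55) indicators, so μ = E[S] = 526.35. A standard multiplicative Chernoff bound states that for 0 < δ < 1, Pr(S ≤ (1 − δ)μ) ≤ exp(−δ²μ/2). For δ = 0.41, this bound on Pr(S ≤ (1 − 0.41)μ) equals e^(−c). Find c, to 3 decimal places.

44.240

c = δ²μ/2 = 0.41²·526.35/2 = 44.2397.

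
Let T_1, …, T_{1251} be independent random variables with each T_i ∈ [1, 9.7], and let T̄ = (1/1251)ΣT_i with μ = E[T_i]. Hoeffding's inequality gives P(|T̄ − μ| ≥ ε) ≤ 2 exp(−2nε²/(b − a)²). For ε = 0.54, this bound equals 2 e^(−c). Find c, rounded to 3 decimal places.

9.639

c = 2nε²/(b − a)² = 2·1251·0.54² / 8.7² = 9.6391.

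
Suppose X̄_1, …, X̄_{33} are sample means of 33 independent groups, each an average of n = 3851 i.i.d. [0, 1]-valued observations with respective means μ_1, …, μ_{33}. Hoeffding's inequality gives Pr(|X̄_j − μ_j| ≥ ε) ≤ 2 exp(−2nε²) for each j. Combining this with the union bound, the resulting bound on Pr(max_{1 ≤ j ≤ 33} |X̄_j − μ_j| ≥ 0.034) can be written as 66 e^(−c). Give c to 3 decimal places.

Union bound over the 33 events: Pr(max_{1 ≤ j ≤ 33} |X̄_j − μ_j| ≥ 0.034) ≤ 33·2·exp(−2nε²) = 66 exp(−2·3851·0.034²).
So c = 2·3851·0.034² = 8.9035.

8.904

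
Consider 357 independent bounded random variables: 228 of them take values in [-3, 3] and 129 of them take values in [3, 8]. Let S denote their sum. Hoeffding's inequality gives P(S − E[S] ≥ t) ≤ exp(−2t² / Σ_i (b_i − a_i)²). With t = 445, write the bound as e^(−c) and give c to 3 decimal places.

Σ(b_i − a_i)² = 228·6² + 129·5² = 11433.
c = 2t² / 11433 = 2·445² / 11433 = 34.6410.

34.641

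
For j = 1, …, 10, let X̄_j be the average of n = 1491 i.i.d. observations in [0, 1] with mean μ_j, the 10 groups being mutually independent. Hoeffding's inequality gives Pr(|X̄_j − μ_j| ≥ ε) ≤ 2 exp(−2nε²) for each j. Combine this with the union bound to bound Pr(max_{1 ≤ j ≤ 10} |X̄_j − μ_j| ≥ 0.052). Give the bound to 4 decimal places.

0.0063

Per-experiment Hoeffding bound: 2·exp(−2·1491·0.052²) = 2·exp(−8.06333) = 0.00062975.
Union bound over 10 events: 10·0.00062975 = 0.00630.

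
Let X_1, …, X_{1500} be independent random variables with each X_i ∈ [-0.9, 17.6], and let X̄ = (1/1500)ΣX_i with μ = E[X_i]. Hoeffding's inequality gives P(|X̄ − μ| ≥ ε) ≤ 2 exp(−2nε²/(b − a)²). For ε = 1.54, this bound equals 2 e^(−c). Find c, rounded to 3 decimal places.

c = 2nε²/(b − a)² = 2·1500·1.54² / 18.5² = 20.7883.

20.788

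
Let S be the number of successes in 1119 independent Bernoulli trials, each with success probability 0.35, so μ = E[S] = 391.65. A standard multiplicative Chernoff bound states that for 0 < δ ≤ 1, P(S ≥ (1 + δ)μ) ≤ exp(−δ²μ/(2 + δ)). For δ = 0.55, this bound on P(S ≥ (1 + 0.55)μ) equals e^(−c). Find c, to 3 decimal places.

46.460

c = δ²μ/(2 + δ) = 0.55²·391.65/(2 + 0.55) = 46.4604.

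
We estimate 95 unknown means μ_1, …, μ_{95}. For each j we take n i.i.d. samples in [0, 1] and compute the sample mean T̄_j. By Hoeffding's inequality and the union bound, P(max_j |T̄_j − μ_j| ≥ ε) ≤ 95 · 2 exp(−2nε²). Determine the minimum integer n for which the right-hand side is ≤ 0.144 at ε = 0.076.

Need 2·95·exp(−2nε²) ≤ 0.144, i.e. exp(−2nε²) ≤ 0.144/190.
So 2nε² ≥ ln(190/0.144) = 7.184966.
Hence n ≥ 7.184966/(2·0.076²) = 621.967.
The smallest integer n is 622.

622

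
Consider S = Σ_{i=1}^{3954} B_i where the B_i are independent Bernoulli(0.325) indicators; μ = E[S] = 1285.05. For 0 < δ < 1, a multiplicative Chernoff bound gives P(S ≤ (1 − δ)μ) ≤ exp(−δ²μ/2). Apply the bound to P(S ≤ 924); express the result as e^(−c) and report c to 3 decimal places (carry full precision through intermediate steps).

Write 924 = (1 − δ)μ, so δ = 1 − 924/1285.05 = 0.2809618…
Then the exponent is δ²μ/2 = (μ − 924)²/(2μ) = 50.720634.

50.721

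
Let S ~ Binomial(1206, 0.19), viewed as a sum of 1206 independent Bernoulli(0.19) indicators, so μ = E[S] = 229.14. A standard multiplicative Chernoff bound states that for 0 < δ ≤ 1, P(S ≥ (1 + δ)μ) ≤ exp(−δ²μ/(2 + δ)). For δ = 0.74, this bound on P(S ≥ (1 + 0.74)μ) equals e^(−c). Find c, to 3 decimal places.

45.795

c = δ²μ/(2 + δ) = 0.74²·229.14/(2 + 0.74) = 45.7945.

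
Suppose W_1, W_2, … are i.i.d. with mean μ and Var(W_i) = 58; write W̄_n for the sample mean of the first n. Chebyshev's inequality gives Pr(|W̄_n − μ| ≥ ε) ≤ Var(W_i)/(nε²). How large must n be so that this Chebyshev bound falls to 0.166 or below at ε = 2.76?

Require 58/(n·2.76²) ≤ 0.166, i.e. n ≥ 58/(0.166·2.76²) = 45.867.
The smallest integer n is 46.

46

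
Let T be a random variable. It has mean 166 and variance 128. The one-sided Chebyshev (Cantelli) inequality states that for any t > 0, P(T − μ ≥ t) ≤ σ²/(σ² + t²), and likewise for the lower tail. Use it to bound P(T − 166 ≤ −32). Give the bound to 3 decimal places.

0.111

Here σ² = 128 and t = 32, so σ² + t² = 1152.
Cantelli's bound: 128/1152 = 0.1111.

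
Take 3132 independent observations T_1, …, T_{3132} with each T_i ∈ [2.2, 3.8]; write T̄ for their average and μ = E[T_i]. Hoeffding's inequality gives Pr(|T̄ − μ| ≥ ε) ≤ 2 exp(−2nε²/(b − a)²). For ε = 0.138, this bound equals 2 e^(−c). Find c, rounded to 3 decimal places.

c = 2nε²/(b − a)² = 2·3132·0.138² / 1.6² = 46.5983.

46.598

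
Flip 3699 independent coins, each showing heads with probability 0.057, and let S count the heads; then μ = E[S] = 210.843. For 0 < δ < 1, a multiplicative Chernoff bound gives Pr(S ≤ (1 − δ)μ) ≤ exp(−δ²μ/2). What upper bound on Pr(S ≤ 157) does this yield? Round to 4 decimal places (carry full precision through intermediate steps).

0.0010

Write 157 = (1 − δ)μ, so δ = 1 − 157/210.843 = 0.2553701…
Then the exponent is δ²μ/2 = (μ − 157)²/(2μ) = 6.874946.
Bound = exp(−6.874946) = 0.00103.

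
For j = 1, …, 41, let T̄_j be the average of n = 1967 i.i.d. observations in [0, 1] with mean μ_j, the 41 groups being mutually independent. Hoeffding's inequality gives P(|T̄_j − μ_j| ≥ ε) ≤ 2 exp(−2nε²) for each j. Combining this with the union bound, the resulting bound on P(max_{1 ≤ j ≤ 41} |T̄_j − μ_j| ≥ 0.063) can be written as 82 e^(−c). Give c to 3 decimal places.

Union bound over the 41 events: P(max_{1 ≤ j ≤ 41} |T̄_j − μ_j| ≥ 0.063) ≤ 41·2·exp(−2nε²) = 82 exp(−2·1967·0.063²).
So c = 2·1967·0.063² = 15.6140.

15.614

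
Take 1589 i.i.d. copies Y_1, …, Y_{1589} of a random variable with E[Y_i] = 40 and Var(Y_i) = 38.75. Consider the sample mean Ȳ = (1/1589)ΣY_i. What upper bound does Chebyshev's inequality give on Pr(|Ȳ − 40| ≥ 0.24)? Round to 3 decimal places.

Var(Ȳ) = Var(Y_i)/n = 38.75/1589 = 0.024386.
Chebyshev: Pr(|Ȳ − 40| ≥ 0.24) ≤ Var(Ȳ)/(0.24)² = 38.75/(1589·0.24²) = 0.4234.

0.423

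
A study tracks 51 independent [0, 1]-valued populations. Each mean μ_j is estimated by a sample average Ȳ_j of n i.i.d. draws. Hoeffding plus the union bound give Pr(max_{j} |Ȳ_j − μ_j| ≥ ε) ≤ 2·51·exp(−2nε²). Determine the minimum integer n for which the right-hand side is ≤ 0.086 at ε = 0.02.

Need 2·51·exp(−2nε²) ≤ 0.086, i.e. exp(−2nε²) ≤ 0.086/102.
So 2nε² ≥ ln(102/0.086) = 7.078381.
Hence n ≥ 7.078381/(2·0.02²) = 8847.976.
The smallest integer n is 8848.

8848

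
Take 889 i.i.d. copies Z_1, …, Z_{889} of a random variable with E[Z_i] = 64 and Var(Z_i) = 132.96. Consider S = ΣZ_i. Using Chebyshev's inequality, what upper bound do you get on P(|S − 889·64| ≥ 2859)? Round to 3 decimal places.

Var(S) = n·Var(Z_i) = 889·132.96 = 118201.44.
Chebyshev: P(|S − 889·64| ≥ 2859) ≤ Var(S)/2859² = 118201.44/8173881 = 0.0145.

0.014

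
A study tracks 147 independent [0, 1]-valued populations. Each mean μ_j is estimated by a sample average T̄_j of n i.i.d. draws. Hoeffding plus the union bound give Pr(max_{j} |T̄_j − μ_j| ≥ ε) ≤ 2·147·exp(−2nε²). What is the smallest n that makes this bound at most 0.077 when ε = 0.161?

160

Need 2·147·exp(−2nε²) ≤ 0.077, i.e. exp(−2nε²) ≤ 0.077/294.
So 2nε² ≥ ln(294/0.077) = 8.247530.
Hence n ≥ 8.247530/(2·0.161²) = 159.090.
The smallest integer n is 160.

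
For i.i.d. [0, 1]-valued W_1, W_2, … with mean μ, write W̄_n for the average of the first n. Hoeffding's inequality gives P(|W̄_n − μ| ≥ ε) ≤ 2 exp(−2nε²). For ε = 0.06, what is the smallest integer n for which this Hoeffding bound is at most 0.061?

Require 2·exp(−2nε²) ≤ 0.061, i.e. 2nε² ≥ ln(2/0.061) = 3.490029.
So n ≥ 3.490029 / (2·0.06²) = 484.726.
The smallest integer n is 485.

485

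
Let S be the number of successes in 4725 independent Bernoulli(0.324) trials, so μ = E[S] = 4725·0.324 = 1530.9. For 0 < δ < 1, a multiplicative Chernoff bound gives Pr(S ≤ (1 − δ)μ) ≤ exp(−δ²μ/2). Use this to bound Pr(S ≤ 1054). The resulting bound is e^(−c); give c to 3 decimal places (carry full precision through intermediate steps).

Write 1054 = (1 − δ)μ, so δ = 1 − 1054/1530.9 = 0.3115161…
Then the exponent is δ²μ/2 = (μ − 1054)²/(2μ) = 74.281014.

74.281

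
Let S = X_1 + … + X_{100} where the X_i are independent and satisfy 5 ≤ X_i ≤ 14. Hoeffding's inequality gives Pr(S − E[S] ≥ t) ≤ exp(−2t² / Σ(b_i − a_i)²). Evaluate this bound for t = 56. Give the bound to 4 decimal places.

0.4610

Σ(b_i − a_i)² = 100·(9)² = 8100.
Exponent = 2·56²/8100 = 0.7743.
Bound = exp(−0.7743) = 0.46102.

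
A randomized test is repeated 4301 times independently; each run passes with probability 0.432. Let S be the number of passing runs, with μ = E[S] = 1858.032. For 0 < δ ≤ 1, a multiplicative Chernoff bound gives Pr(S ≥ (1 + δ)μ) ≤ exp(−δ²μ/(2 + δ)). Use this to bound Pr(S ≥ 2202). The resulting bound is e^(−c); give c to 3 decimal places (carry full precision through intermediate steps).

29.141

Write 2202 = (1 + δ)μ, so δ = 2202/1858.032 − 1 = 0.1851249…
Then the exponent is δ²μ/(2 + δ) = (2202 − μ)² / (μ·(2 + δ)) = 29.141146.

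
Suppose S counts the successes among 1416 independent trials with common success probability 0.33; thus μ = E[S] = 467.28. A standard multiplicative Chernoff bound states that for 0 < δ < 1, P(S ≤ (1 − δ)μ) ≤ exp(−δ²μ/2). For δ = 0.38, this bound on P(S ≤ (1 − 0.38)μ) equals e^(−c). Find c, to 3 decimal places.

c = δ²μ/2 = 0.38²·467.28/2 = 33.7376.

33.738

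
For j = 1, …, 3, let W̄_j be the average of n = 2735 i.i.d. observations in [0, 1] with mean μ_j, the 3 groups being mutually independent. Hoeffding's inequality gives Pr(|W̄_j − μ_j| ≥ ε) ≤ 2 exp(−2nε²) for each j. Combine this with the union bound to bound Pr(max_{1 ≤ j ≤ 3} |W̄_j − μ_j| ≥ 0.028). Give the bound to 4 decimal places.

0.0824

Per-experiment Hoeffding bound: 2·exp(−2·2735·0.028²) = 2·exp(−4.28848) = 0.027452.
Union bound over 3 events: 3·0.027452 = 0.08235.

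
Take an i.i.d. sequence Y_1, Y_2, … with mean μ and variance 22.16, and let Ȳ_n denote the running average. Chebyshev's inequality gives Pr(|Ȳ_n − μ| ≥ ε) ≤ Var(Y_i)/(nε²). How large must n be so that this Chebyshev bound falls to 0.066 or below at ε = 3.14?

Require 22.16/(n·3.14²) ≤ 0.066, i.e. n ≥ 22.16/(0.066·3.14²) = 34.054.
The smallest integer n is 35.

35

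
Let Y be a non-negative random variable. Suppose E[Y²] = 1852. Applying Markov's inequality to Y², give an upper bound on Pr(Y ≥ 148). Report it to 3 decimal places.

0.085

Since Y ≥ 0, the event {Y ≥ 148} is the same as {Y² ≥ 21904}.
Markov's inequality applied to Y² gives Pr(Y² ≥ 21904) ≤ E[Y²]/21904 = 1852/21904 = 0.0846.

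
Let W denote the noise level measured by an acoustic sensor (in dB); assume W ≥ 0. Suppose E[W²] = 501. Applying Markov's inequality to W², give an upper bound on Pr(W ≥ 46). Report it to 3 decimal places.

Since W ≥ 0, the event {W ≥ 46} is the same as {W² ≥ 2116}.
Markov's inequality applied to W² gives Pr(W² ≥ 2116) ≤ E[W²]/2116 = 501/2116 = 0.2368.

0.237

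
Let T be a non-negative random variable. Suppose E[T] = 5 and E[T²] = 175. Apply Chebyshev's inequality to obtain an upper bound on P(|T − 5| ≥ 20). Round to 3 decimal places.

Var(T) = E[T²] − (E[T])² = 175 − 25 = 150.
Chebyshev's inequality: P(|T − μ| ≥ t) ≤ Var(T)/t² = 150/400 = 0.3750.

0.375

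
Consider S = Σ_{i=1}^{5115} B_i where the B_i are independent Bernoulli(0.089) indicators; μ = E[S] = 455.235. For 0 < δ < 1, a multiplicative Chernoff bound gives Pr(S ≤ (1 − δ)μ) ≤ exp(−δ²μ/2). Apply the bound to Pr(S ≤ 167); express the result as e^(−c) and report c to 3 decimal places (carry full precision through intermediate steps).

91.249

Write 167 = (1 − δ)μ, so δ = 1 − 167/455.235 = 0.6331565…
Then the exponent is δ²μ/2 = (μ − 167)²/(2μ) = 91.248932.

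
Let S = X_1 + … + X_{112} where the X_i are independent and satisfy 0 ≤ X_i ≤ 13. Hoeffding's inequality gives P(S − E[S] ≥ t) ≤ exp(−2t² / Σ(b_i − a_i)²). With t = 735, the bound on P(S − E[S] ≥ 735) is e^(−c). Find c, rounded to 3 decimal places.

57.082

Σ(b_i − a_i)² = 112·(13)² = 18928.
c = 2t²/18928 = 2·735²/18928 = 57.0821.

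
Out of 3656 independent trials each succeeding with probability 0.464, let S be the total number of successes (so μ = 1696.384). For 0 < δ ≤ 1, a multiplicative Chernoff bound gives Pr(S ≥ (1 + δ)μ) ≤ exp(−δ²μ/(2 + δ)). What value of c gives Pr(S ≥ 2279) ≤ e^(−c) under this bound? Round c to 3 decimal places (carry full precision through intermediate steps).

85.386

Write 2279 = (1 + δ)μ, so δ = 2279/1696.384 − 1 = 0.3434458…
Then the exponent is δ²μ/(2 + δ) = (2279 − μ)² / (μ·(2 + δ)) = 85.385815.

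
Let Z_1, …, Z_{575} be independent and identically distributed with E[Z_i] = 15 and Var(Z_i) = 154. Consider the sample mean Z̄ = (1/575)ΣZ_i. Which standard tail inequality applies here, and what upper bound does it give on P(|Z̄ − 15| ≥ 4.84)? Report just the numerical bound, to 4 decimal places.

With mean and variance of each term known, Chebyshev's inequality bounds the deviation of the sum (or sample mean).
Var(Z̄) = Var(Z_i)/n = 154/575 = 0.26783.
Chebyshev: P(|Z̄ − 15| ≥ 4.84) ≤ Var(Z̄)/(4.84)² = 154/(575·4.84²) = 0.0114.

0.0114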